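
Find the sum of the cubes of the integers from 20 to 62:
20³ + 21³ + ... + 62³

Use ∑_{k=1}^{n} k³ = [n(n+1)/2]², then subtract the first 19 terms.
∑_{k=1}^{62} k³ = [62×63/2]² = 1953² = 3814209
∑_{k=1}^{19} k³ = [19×20/2]² = 190² = 36100
∑_{k=20}^{62} k³ = 3814209 - 36100 = 3778109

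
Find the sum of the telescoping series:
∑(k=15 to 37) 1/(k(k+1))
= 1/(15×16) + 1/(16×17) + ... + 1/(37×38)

Partial fractions: 1/(k(k+1)) = 1/k - 1/(k+1)
The series telescopes:
= (1/15 - 1/16) + (1/16 - 1/17) + ... + (1/37 - 1/38)
= 1/15 - 1/38
= 23/570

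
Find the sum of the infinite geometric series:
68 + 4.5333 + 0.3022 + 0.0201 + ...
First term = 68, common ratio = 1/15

For |r| < 1, S = a / (1 - r)
S = 68 / (1 - (1/15))
S = 68 / (14/15)
S = 510/7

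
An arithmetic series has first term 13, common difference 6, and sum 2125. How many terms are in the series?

Using S = n/2 × [2a + (n-1)d]
2125 = n/2 × [2(13) + (n-1)(6)]
2125 = n/2 × [26 + 6n - 6]
4250 = n × [20 + 6n]
6n² + (20)n - 4250 = 0
Discriminant: Δ = (20)² - 4(6)(-4250) = 400 + 102000 = 102400
√Δ = 320
n = [-(20) + √Δ] / (2·6) = (-20 + 320) / 12 = 300 / 12 = 25
(The negative root is discarded since n must be a positive integer.)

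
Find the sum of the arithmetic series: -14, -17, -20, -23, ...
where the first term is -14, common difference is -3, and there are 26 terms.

Sₙ = n/2 × (first + last)
Last term = a + (n-1)d = -14 + (26-1)×(-3) = -89
S_26 = 26/2 × (-14 + (-89))
S_26 = 26/2 × (-103) = -1339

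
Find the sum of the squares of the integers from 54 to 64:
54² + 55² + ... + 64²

Use ∑_{k=1}^{n} k² = n(n+1)(2n+1)/6, then subtract the first 53 terms.
∑_{k=1}^{64} k² = 64×65×129/6 = 89440
∑_{k=1}^{53} k² = 53×54×107/6 = 51039
∑_{k=54}^{64} k² = 89440 - 51039 = 38401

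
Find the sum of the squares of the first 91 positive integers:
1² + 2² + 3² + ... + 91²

Formula: ∑k² = n(n+1)(2n+1)/6
= 91×92×183/6
= 1532076/6
= 255346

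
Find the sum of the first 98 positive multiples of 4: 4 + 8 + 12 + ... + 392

Factor out 4: = 4(1 + 2 + ... + 98) = 4 × n(n+1)/2
= 4 × 98×99/2
= 4 × 4851
= 19404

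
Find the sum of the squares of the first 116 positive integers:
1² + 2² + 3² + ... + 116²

Formula: ∑k² = n(n+1)(2n+1)/6
= 116×117×233/6
= 3162276/6
= 527046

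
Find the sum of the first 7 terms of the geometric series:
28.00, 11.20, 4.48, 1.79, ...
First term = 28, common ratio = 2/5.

Sₙ = a(1 - rⁿ) / (1 - r)
S_7 = 28(1 - (2/5)^7) / (1 - (2/5))
S_7 = 28(1 - (128/78125)) / (3/5)
S_7 = 727972/15625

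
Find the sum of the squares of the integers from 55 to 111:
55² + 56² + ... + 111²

Use ∑_{k=1}^{n} k² = n(n+1)(2n+1)/6, then subtract the first 54 terms.
∑_{k=1}^{111} k² = 111×112×223/6 = 462056
∑_{k=1}^{54} k² = 54×55×109/6 = 53955
∑_{k=55}^{111} k² = 462056 - 53955 = 408101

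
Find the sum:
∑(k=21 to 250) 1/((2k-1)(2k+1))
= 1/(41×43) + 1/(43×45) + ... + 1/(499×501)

Partial fractions: 1/((2k-1)(2k+1)) = (1/2)[1/(2k-1) - 1/(2k+1)]
The series telescopes:
= (1/2)[1/41 - 1/501]
= 230/20541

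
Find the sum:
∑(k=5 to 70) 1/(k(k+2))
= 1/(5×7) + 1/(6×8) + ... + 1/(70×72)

Partial fractions: 1/(k(k+2)) = (1/2)[1/k - 1/(k+2)]
Telescoping leaves the first two and last two terms:
= (1/2)[1/5 + 1/6 - 1/71 - 1/72]
= 8657/51120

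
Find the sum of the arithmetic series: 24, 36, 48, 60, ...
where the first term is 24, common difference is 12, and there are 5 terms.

Sₙ = n/2 × (first + last)
Last term = a + (n-1)d = 24 + (5-1)×12 = 72
S_5 = 5/2 × (24 + 72)
S_5 = 5/2 × 96 = 240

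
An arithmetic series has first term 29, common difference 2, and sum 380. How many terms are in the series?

Using S = n/2 × [2a + (n-1)d]
380 = n/2 × [2(29) + (n-1)(2)]
380 = n/2 × [58 + 2n - 2]
760 = n × [56 + 2n]
2n² + (56)n - 760 = 0
Discriminant: Δ = (56)² - 4(2)(-760) = 3136 + 6080 = 9216
√Δ = 96
n = [-(56) + √Δ] / (2·2) = (-56 + 96) / 4 = 40 / 4 = 10
(The negative root is discarded since n must be a positive integer.)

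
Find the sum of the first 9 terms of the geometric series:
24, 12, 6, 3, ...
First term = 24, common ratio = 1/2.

Sₙ = a(1 - rⁿ) / (1 - r)
S_9 = 24(1 - (1/2)^9) / (1 - (1/2))
S_9 = 24(1 - (1/512)) / (1/2)
S_9 = 1533/32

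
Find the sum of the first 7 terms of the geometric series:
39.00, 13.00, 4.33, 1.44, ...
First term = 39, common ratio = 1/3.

Sₙ = a(1 - rⁿ) / (1 - r)
S_7 = 39(1 - (1/3)^7) / (1 - (1/3))
S_7 = 39(1 - (1/2187)) / (2/3)
S_7 = 14209/243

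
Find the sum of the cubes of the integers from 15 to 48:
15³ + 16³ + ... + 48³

Use ∑_{k=1}^{n} k³ = [n(n+1)/2]², then subtract the first 14 terms.
∑_{k=1}^{48} k³ = [48×49/2]² = 1176² = 1382976
∑_{k=1}^{14} k³ = [14×15/2]² = 105² = 11025
∑_{k=15}^{48} k³ = 1382976 - 11025 = 1371951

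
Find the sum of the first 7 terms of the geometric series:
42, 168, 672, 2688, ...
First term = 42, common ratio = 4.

Sₙ = a(1 - rⁿ) / (1 - r)
S_7 = 42(1 - 4^7) / (1 - 4)
S_7 = 42(1 - 16384) / (-3)
S_7 = 229362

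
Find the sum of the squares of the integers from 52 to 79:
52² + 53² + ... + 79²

Use ∑_{k=1}^{n} k² = n(n+1)(2n+1)/6, then subtract the first 51 terms.
∑_{k=1}^{79} k² = 79×80×159/6 = 167480
∑_{k=1}^{51} k² = 51×52×103/6 = 45526
∑_{k=52}^{79} k² = 167480 - 45526 = 121954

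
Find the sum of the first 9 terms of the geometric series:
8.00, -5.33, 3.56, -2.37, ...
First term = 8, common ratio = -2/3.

Sₙ = a(1 - rⁿ) / (1 - r)
S_9 = 8(1 - (-2/3)^9) / (1 - (-2/3))
S_9 = 8(1 - (-512/19683)) / (5/3)
S_9 = 32312/6561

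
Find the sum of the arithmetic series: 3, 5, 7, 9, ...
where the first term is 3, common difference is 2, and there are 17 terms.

Sₙ = n/2 × (first + last)
Last term = a + (n-1)d = 3 + (17-1)×2 = 35
S_17 = 17/2 × (3 + 35)
S_17 = 17/2 × 38 = 323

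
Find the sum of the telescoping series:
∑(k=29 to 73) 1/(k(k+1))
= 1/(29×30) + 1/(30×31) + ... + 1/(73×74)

Partial fractions: 1/(k(k+1)) = 1/k - 1/(k+1)
The series telescopes:
= (1/29 - 1/30) + (1/30 - 1/31) + ... + (1/73 - 1/74)
= 1/29 - 1/74
= 45/2146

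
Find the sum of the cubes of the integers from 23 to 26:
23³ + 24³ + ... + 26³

Use ∑_{k=1}^{n} k³ = [n(n+1)/2]², then subtract the first 22 terms.
∑_{k=1}^{26} k³ = [26×27/2]² = 351² = 123201
∑_{k=1}^{22} k³ = [22×23/2]² = 253² = 64009
∑_{k=23}^{26} k³ = 123201 - 64009 = 59192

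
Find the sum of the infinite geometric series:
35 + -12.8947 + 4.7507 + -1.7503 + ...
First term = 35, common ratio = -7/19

For |r| < 1, S = a / (1 - r)
S = 35 / (1 - (-7/19))
S = 35 / (26/19)
S = 665/26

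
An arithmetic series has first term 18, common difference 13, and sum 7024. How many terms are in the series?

Using S = n/2 × [2a + (n-1)d]
7024 = n/2 × [2(18) + (n-1)(13)]
7024 = n/2 × [36 + 13n - 13]
14048 = n × [23 + 13n]
13n² + (23)n - 14048 = 0
Discriminant: Δ = (23)² - 4(13)(-14048) = 529 + 730496 = 731025
√Δ = 855
n = [-(23) + √Δ] / (2·13) = (-23 + 855) / 26 = 832 / 26 = 32
(The negative root is discarded since n must be a positive integer.)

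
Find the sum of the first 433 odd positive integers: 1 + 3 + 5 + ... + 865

Sum of first n odd numbers = n²
= 433²
= 187489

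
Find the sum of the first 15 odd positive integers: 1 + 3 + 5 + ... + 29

Sum of first n odd numbers = n²
= 15²
= 225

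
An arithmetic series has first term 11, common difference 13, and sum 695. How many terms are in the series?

Using S = n/2 × [2a + (n-1)d]
695 = n/2 × [2(11) + (n-1)(13)]
695 = n/2 × [22 + 13n - 13]
1390 = n × [9 + 13n]
13n² + (9)n - 1390 = 0
Discriminant: Δ = (9)² - 4(13)(-1390) = 81 + 72280 = 72361
√Δ = 269
n = [-(9) + √Δ] / (2·13) = (-9 + 269) / 26 = 260 / 26 = 10
(The negative root is discarded since n must be a positive integer.)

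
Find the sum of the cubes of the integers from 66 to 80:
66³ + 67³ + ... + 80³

Use ∑_{k=1}^{n} k³ = [n(n+1)/2]², then subtract the first 65 terms.
∑_{k=1}^{80} k³ = [80×81/2]² = 3240² = 10497600
∑_{k=1}^{65} k³ = [65×66/2]² = 2145² = 4601025
∑_{k=66}^{80} k³ = 10497600 - 4601025 = 5896575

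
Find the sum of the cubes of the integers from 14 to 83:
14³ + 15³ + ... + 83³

Use ∑_{k=1}^{n} k³ = [n(n+1)/2]², then subtract the first 13 terms.
∑_{k=1}^{83} k³ = [83×84/2]² = 3486² = 12152196
∑_{k=1}^{13} k³ = [13×14/2]² = 91² = 8281
∑_{k=14}^{83} k³ = 12152196 - 8281 = 12143915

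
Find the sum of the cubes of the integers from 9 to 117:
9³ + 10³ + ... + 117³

Use ∑_{k=1}^{n} k³ = [n(n+1)/2]², then subtract the first 8 terms.
∑_{k=1}^{117} k³ = [117×118/2]² = 6903² = 47651409
∑_{k=1}^{8} k³ = [8×9/2]² = 36² = 1296
∑_{k=9}^{117} k³ = 47651409 - 1296 = 47650113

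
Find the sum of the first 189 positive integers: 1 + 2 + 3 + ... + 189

Formula: ∑k = n(n+1)/2
= 189×190/2
= 35910/2
= 17955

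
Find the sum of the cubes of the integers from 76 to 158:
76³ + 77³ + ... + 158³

Use ∑_{k=1}^{n} k³ = [n(n+1)/2]², then subtract the first 75 terms.
∑_{k=1}^{158} k³ = [158×159/2]² = 12561² = 157778721
∑_{k=1}^{75} k³ = [75×76/2]² = 2850² = 8122500
∑_{k=76}^{158} k³ = 157778721 - 8122500 = 149656221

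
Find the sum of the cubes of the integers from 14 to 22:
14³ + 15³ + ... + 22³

Use ∑_{k=1}^{n} k³ = [n(n+1)/2]², then subtract the first 13 terms.
∑_{k=1}^{22} k³ = [22×23/2]² = 253² = 64009
∑_{k=1}^{13} k³ = [13×14/2]² = 91² = 8281
∑_{k=14}^{22} k³ = 64009 - 8281 = 55728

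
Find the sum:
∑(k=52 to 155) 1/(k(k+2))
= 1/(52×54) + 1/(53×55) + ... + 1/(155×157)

Partial fractions: 1/(k(k+2)) = (1/2)[1/k - 1/(k+2)]
Telescoping leaves the first two and last two terms:
= (1/2)[1/52 + 1/53 - 1/156 - 1/157]
= 16433/1298076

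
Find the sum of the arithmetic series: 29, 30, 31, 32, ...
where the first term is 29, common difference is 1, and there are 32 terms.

Sₙ = n/2 × (first + last)
Last term = a + (n-1)d = 29 + (32-1)×1 = 60
S_32 = 32/2 × (29 + 60)
S_32 = 32/2 × 89 = 1424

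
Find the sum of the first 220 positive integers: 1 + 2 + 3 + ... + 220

Formula: ∑k = n(n+1)/2
= 220×221/2
= 48620/2
= 24310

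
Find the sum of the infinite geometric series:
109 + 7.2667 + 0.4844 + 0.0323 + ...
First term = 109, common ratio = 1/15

For |r| < 1, S = a / (1 - r)
S = 109 / (1 - (1/15))
S = 109 / (14/15)
S = 1635/14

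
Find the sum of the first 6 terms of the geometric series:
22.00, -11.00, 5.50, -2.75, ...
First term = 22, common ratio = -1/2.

Sₙ = a(1 - rⁿ) / (1 - r)
S_6 = 22(1 - (-1/2)^6) / (1 - (-1/2))
S_6 = 22(1 - (1/64)) / (3/2)
S_6 = 231/16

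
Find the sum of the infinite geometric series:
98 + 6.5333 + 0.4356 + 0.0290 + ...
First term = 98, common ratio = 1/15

For |r| < 1, S = a / (1 - r)
S = 98 / (1 - (1/15))
S = 98 / (14/15)
S = 105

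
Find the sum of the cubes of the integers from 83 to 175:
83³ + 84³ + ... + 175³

Use ∑_{k=1}^{n} k³ = [n(n+1)/2]², then subtract the first 82 terms.
∑_{k=1}^{175} k³ = [175×176/2]² = 15400² = 237160000
∑_{k=1}^{82} k³ = [82×83/2]² = 3403² = 11580409
∑_{k=83}^{175} k³ = 237160000 - 11580409 = 225579591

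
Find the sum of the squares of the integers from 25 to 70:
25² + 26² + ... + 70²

Use ∑_{k=1}^{n} k² = n(n+1)(2n+1)/6, then subtract the first 24 terms.
∑_{k=1}^{70} k² = 70×71×141/6 = 116795
∑_{k=1}^{24} k² = 24×25×49/6 = 4900
∑_{k=25}^{70} k² = 116795 - 4900 = 111895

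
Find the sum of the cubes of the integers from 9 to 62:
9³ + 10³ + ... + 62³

Use ∑_{k=1}^{n} k³ = [n(n+1)/2]², then subtract the first 8 terms.
∑_{k=1}^{62} k³ = [62×63/2]² = 1953² = 3814209
∑_{k=1}^{8} k³ = [8×9/2]² = 36² = 1296
∑_{k=9}^{62} k³ = 3814209 - 1296 = 3812913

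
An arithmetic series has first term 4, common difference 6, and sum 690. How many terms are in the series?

Using S = n/2 × [2a + (n-1)d]
690 = n/2 × [2(4) + (n-1)(6)]
690 = n/2 × [8 + 6n - 6]
1380 = n × [2 + 6n]
6n² + (2)n - 1380 = 0
Discriminant: Δ = (2)² - 4(6)(-1380) = 4 + 33120 = 33124
√Δ = 182
n = [-(2) + √Δ] / (2·6) = (-2 + 182) / 12 = 180 / 12 = 15
(The negative root is discarded since n must be a positive integer.)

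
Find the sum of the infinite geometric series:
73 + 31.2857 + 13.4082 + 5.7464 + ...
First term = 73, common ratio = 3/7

For |r| < 1, S = a / (1 - r)
S = 73 / (1 - (3/7))
S = 73 / (4/7)
S = 511/4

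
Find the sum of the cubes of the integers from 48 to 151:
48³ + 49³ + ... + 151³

Use ∑_{k=1}^{n} k³ = [n(n+1)/2]², then subtract the first 47 terms.
∑_{k=1}^{151} k³ = [151×152/2]² = 11476² = 131698576
∑_{k=1}^{47} k³ = [47×48/2]² = 1128² = 1272384
∑_{k=48}^{151} k³ = 131698576 - 1272384 = 130426192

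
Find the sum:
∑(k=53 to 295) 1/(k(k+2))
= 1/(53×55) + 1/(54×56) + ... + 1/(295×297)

Partial fractions: 1/(k(k+2)) = (1/2)[1/k - 1/(k+2)]
Telescoping leaves the first two and last two terms:
= (1/2)[1/53 + 1/54 - 1/296 - 1/297]
= 15863/1035408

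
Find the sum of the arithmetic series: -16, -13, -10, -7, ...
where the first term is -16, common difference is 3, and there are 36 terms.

Sₙ = n/2 × (first + last)
Last term = a + (n-1)d = -16 + (36-1)×3 = 89
S_36 = 36/2 × (-16 + 89)
S_36 = 36/2 × 73 = 1314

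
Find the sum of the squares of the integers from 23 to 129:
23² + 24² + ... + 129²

Use ∑_{k=1}^{n} k² = n(n+1)(2n+1)/6, then subtract the first 22 terms.
∑_{k=1}^{129} k² = 129×130×259/6 = 723905
∑_{k=1}^{22} k² = 22×23×45/6 = 3795
∑_{k=23}^{129} k² = 723905 - 3795 = 720110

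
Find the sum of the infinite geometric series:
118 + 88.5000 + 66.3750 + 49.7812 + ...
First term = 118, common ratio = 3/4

For |r| < 1, S = a / (1 - r)
S = 118 / (1 - (3/4))
S = 118 / (1/4)
S = 472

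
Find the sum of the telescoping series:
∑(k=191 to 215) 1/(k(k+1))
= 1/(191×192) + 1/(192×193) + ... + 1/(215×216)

Partial fractions: 1/(k(k+1)) = 1/k - 1/(k+1)
The series telescopes:
= (1/191 - 1/192) + (1/192 - 1/193) + ... + (1/215 - 1/216)
= 1/191 - 1/216
= 25/41256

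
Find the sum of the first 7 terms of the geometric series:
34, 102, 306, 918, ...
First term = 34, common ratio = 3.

Sₙ = a(1 - rⁿ) / (1 - r)
S_7 = 34(1 - 3^7) / (1 - 3)
S_7 = 34(1 - 2187) / (-2)
S_7 = 37162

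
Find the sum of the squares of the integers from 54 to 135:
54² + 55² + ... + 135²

Use ∑_{k=1}^{n} k² = n(n+1)(2n+1)/6, then subtract the first 53 terms.
∑_{k=1}^{135} k² = 135×136×271/6 = 829260
∑_{k=1}^{53} k² = 53×54×107/6 = 51039
∑_{k=54}^{135} k² = 829260 - 51039 = 778221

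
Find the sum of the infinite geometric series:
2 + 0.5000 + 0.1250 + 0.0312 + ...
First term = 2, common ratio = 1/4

For |r| < 1, S = a / (1 - r)
S = 2 / (1 - (1/4))
S = 2 / (3/4)
S = 8/3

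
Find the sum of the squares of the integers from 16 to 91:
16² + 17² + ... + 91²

Use ∑_{k=1}^{n} k² = n(n+1)(2n+1)/6, then subtract the first 15 terms.
∑_{k=1}^{91} k² = 91×92×183/6 = 255346
∑_{k=1}^{15} k² = 15×16×31/6 = 1240
∑_{k=16}^{91} k² = 255346 - 1240 = 254106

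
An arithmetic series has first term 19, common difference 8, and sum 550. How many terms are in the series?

Using S = n/2 × [2a + (n-1)d]
550 = n/2 × [2(19) + (n-1)(8)]
550 = n/2 × [38 + 8n - 8]
1100 = n × [30 + 8n]
8n² + (30)n - 1100 = 0
Discriminant: Δ = (30)² - 4(8)(-1100) = 900 + 35200 = 36100
√Δ = 190
n = [-(30) + √Δ] / (2·8) = (-30 + 190) / 16 = 160 / 16 = 10
(The negative root is discarded since n must be a positive integer.)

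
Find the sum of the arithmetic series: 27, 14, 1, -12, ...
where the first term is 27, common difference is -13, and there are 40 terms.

Sₙ = n/2 × (first + last)
Last term = a + (n-1)d = 27 + (40-1)×(-13) = -480
S_40 = 40/2 × (27 + (-480))
S_40 = 40/2 × (-453) = -9060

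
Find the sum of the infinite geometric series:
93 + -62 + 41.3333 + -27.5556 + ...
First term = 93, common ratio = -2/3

For |r| < 1, S = a / (1 - r)
S = 93 / (1 - (-2/3))
S = 93 / (5/3)
S = 279/5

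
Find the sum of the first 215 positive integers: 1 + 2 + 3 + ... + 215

Formula: ∑k = n(n+1)/2
= 215×216/2
= 46440/2
= 23220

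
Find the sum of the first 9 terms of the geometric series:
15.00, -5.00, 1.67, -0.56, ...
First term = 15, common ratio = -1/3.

Sₙ = a(1 - rⁿ) / (1 - r)
S_9 = 15(1 - (-1/3)^9) / (1 - (-1/3))
S_9 = 15(1 - (-1/19683)) / (4/3)
S_9 = 24605/2187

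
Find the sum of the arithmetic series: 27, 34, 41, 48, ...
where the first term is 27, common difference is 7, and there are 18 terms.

Sₙ = n/2 × (first + last)
Last term = a + (n-1)d = 27 + (18-1)×7 = 146
S_18 = 18/2 × (27 + 146)
S_18 = 18/2 × 173 = 1557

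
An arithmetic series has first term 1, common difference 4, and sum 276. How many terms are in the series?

Using S = n/2 × [2a + (n-1)d]
276 = n/2 × [2(1) + (n-1)(4)]
276 = n/2 × [2 + 4n - 4]
552 = n × [-2 + 4n]
4n² + (-2)n - 552 = 0
Discriminant: Δ = (-2)² - 4(4)(-552) = 4 + 8832 = 8836
√Δ = 94
n = [-(-2) + √Δ] / (2·4) = (2 + 94) / 8 = 96 / 8 = 12
(The negative root is discarded since n must be a positive integer.)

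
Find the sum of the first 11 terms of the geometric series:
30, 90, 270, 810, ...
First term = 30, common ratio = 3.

Sₙ = a(1 - rⁿ) / (1 - r)
S_11 = 30(1 - 3^11) / (1 - 3)
S_11 = 30(1 - 177147) / (-2)
S_11 = 2657190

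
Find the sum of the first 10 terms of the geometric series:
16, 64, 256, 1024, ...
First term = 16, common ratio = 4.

Sₙ = a(1 - rⁿ) / (1 - r)
S_10 = 16(1 - 4^10) / (1 - 4)
S_10 = 16(1 - 1048576) / (-3)
S_10 = 5592400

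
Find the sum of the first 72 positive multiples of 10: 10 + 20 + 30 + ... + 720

Factor out 10: = 10(1 + 2 + ... + 72) = 10 × n(n+1)/2
= 10 × 72×73/2
= 10 × 2628
= 26280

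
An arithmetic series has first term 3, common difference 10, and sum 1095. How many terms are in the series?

Using S = n/2 × [2a + (n-1)d]
1095 = n/2 × [2(3) + (n-1)(10)]
1095 = n/2 × [6 + 10n - 10]
2190 = n × [-4 + 10n]
10n² + (-4)n - 2190 = 0
Discriminant: Δ = (-4)² - 4(10)(-2190) = 16 + 87600 = 87616
√Δ = 296
n = [-(-4) + √Δ] / (2·10) = (4 + 296) / 20 = 300 / 20 = 15
(The negative root is discarded since n must be a positive integer.)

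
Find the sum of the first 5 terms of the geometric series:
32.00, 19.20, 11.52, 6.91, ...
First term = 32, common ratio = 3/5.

Sₙ = a(1 - rⁿ) / (1 - r)
S_5 = 32(1 - (3/5)^5) / (1 - (3/5))
S_5 = 32(1 - (243/3125)) / (2/5)
S_5 = 46112/625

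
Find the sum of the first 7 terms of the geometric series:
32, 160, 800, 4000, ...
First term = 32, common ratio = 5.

Sₙ = a(1 - rⁿ) / (1 - r)
S_7 = 32(1 - 5^7) / (1 - 5)
S_7 = 32(1 - 78125) / (-4)
S_7 = 624992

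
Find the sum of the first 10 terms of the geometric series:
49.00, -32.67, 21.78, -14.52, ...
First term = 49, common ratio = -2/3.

Sₙ = a(1 - rⁿ) / (1 - r)
S_10 = 49(1 - (-2/3)^10) / (1 - (-2/3))
S_10 = 49(1 - (1024/59049)) / (5/3)
S_10 = 568645/19683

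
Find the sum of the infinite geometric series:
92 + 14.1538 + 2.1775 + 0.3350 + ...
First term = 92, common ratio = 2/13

For |r| < 1, S = a / (1 - r)
S = 92 / (1 - (2/13))
S = 92 / (11/13)
S = 1196/11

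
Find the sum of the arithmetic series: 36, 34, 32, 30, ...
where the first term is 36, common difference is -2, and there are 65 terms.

Sₙ = n/2 × (first + last)
Last term = a + (n-1)d = 36 + (65-1)×(-2) = -92
S_65 = 65/2 × (36 + (-92))
S_65 = 65/2 × (-56) = -1820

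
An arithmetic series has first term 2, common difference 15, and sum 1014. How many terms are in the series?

Using S = n/2 × [2a + (n-1)d]
1014 = n/2 × [2(2) + (n-1)(15)]
1014 = n/2 × [4 + 15n - 15]
2028 = n × [-11 + 15n]
15n² + (-11)n - 2028 = 0
Discriminant: Δ = (-11)² - 4(15)(-2028) = 121 + 121680 = 121801
√Δ = 349
n = [-(-11) + √Δ] / (2·15) = (11 + 349) / 30 = 360 / 30 = 12
(The negative root is discarded since n must be a positive integer.)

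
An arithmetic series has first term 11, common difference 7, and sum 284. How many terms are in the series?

Using S = n/2 × [2a + (n-1)d]
284 = n/2 × [2(11) + (n-1)(7)]
284 = n/2 × [22 + 7n - 7]
568 = n × [15 + 7n]
7n² + (15)n - 568 = 0
Discriminant: Δ = (15)² - 4(7)(-568) = 225 + 15904 = 16129
√Δ = 127
n = [-(15) + √Δ] / (2·7) = (-15 + 127) / 14 = 112 / 14 = 8
(The negative root is discarded since n must be a positive integer.)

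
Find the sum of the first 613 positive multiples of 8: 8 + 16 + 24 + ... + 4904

Factor out 8: = 8(1 + 2 + ... + 613) = 8 × n(n+1)/2
= 8 × 613×614/2
= 8 × 188191
= 1505528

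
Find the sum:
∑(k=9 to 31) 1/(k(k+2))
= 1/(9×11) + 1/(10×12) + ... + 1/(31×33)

Partial fractions: 1/(k(k+2)) = (1/2)[1/k - 1/(k+2)]
Telescoping leaves the first two and last two terms:
= (1/2)[1/9 + 1/10 - 1/32 - 1/33]
= 2369/31680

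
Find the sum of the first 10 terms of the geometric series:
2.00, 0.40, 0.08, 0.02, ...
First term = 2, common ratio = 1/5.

Sₙ = a(1 - rⁿ) / (1 - r)
S_10 = 2(1 - (1/5)^10) / (1 - (1/5))
S_10 = 2(1 - (1/9765625)) / (4/5)
S_10 = 4882812/1953125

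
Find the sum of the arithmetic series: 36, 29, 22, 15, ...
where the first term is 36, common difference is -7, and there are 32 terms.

Sₙ = n/2 × (first + last)
Last term = a + (n-1)d = 36 + (32-1)×(-7) = -181
S_32 = 32/2 × (36 + (-181))
S_32 = 32/2 × (-145) = -2320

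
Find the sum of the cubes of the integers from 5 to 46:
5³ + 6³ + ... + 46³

Use ∑_{k=1}^{n} k³ = [n(n+1)/2]², then subtract the first 4 terms.
∑_{k=1}^{46} k³ = [46×47/2]² = 1081² = 1168561
∑_{k=1}^{4} k³ = [4×5/2]² = 10² = 100
∑_{k=5}^{46} k³ = 1168561 - 100 = 1168461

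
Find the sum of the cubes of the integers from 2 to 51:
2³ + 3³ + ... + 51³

Use ∑_{k=1}^{n} k³ = [n(n+1)/2]², then subtract the first 1 terms.
∑_{k=1}^{51} k³ = [51×52/2]² = 1326² = 1758276
∑_{k=1}^{1} k³ = [1×2/2]² = 1² = 1
∑_{k=2}^{51} k³ = 1758276 - 1 = 1758275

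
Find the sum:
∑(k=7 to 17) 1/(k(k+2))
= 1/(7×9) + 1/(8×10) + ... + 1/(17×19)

Partial fractions: 1/(k(k+2)) = (1/2)[1/k - 1/(k+2)]
Telescoping leaves the first two and last two terms:
= (1/2)[1/7 + 1/8 - 1/18 - 1/19]
= 1529/19152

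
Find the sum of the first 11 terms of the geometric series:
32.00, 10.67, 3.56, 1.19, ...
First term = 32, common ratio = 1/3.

Sₙ = a(1 - rⁿ) / (1 - r)
S_11 = 32(1 - (1/3)^11) / (1 - (1/3))
S_11 = 32(1 - (1/177147)) / (2/3)
S_11 = 2834336/59049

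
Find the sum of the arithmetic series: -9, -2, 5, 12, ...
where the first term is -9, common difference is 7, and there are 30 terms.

Sₙ = n/2 × (first + last)
Last term = a + (n-1)d = -9 + (30-1)×7 = 194
S_30 = 30/2 × (-9 + 194)
S_30 = 30/2 × 185 = 2775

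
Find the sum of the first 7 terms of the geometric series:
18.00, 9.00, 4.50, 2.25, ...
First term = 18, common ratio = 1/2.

Sₙ = a(1 - rⁿ) / (1 - r)
S_7 = 18(1 - (1/2)^7) / (1 - (1/2))
S_7 = 18(1 - (1/128)) / (1/2)
S_7 = 1143/32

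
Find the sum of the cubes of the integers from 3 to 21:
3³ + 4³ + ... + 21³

Use ∑_{k=1}^{n} k³ = [n(n+1)/2]², then subtract the first 2 terms.
∑_{k=1}^{21} k³ = [21×22/2]² = 231² = 53361
∑_{k=1}^{2} k³ = [2×3/2]² = 3² = 9
∑_{k=3}^{21} k³ = 53361 - 9 = 53352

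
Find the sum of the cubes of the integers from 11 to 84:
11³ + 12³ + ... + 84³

Use ∑_{k=1}^{n} k³ = [n(n+1)/2]², then subtract the first 10 terms.
∑_{k=1}^{84} k³ = [84×85/2]² = 3570² = 12744900
∑_{k=1}^{10} k³ = [10×11/2]² = 55² = 3025
∑_{k=11}^{84} k³ = 12744900 - 3025 = 12741875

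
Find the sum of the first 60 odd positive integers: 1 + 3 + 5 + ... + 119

Sum of first n odd numbers = n²
= 60²
= 3600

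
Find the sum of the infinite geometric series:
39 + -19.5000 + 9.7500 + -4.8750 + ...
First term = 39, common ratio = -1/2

For |r| < 1, S = a / (1 - r)
S = 39 / (1 - (-1/2))
S = 39 / (3/2)
S = 26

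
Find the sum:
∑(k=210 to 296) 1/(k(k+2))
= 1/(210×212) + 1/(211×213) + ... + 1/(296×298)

Partial fractions: 1/(k(k+2)) = (1/2)[1/k - 1/(k+2)]
Telescoping leaves the first two and last two terms:
= (1/2)[1/210 + 1/211 - 1/297 - 1/298]
= 454024/326808405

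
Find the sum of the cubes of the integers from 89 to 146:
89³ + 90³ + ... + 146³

Use ∑_{k=1}^{n} k³ = [n(n+1)/2]², then subtract the first 88 terms.
∑_{k=1}^{146} k³ = [146×147/2]² = 10731² = 115154361
∑_{k=1}^{88} k³ = [88×89/2]² = 3916² = 15335056
∑_{k=89}^{146} k³ = 115154361 - 15335056 = 99819305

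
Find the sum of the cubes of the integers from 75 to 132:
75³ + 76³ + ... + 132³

Use ∑_{k=1}^{n} k³ = [n(n+1)/2]², then subtract the first 74 terms.
∑_{k=1}^{132} k³ = [132×133/2]² = 8778² = 77053284
∑_{k=1}^{74} k³ = [74×75/2]² = 2775² = 7700625
∑_{k=75}^{132} k³ = 77053284 - 7700625 = 69352659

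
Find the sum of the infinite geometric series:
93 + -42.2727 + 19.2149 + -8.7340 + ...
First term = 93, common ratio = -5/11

For |r| < 1, S = a / (1 - r)
S = 93 / (1 - (-5/11))
S = 93 / (16/11)
S = 1023/16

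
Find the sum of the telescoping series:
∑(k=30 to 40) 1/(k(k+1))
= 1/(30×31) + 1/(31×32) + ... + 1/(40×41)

Partial fractions: 1/(k(k+1)) = 1/k - 1/(k+1)
The series telescopes:
= (1/30 - 1/31) + (1/31 - 1/32) + ... + (1/40 - 1/41)
= 1/30 - 1/41
= 11/1230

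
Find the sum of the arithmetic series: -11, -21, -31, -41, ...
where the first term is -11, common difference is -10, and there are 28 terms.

Sₙ = n/2 × (first + last)
Last term = a + (n-1)d = -11 + (28-1)×(-10) = -281
S_28 = 28/2 × (-11 + (-281))
S_28 = 28/2 × (-292) = -4088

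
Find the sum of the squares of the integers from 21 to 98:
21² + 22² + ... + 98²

Use ∑_{k=1}^{n} k² = n(n+1)(2n+1)/6, then subtract the first 20 terms.
∑_{k=1}^{98} k² = 98×99×197/6 = 318549
∑_{k=1}^{20} k² = 20×21×41/6 = 2870
∑_{k=21}^{98} k² = 318549 - 2870 = 315679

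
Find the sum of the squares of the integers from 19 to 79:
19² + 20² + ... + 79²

Use ∑_{k=1}^{n} k² = n(n+1)(2n+1)/6, then subtract the first 18 terms.
∑_{k=1}^{79} k² = 79×80×159/6 = 167480
∑_{k=1}^{18} k² = 18×19×37/6 = 2109
∑_{k=19}^{79} k² = 167480 - 2109 = 165371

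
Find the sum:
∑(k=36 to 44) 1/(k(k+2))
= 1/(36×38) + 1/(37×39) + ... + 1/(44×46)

Partial fractions: 1/(k(k+2)) = (1/2)[1/k - 1/(k+2)]
Telescoping leaves the first two and last two terms:
= (1/2)[1/36 + 1/37 - 1/45 - 1/46]
= 1661/306360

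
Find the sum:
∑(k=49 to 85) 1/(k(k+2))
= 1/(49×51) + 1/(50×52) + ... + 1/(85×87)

Partial fractions: 1/(k(k+2)) = (1/2)[1/k - 1/(k+2)]
Telescoping leaves the first two and last two terms:
= (1/2)[1/49 + 1/50 - 1/86 - 1/87]
= 79217/9165450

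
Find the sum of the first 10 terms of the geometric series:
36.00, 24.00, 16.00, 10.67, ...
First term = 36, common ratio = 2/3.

Sₙ = a(1 - rⁿ) / (1 - r)
S_10 = 36(1 - (2/3)^10) / (1 - (2/3))
S_10 = 36(1 - (1024/59049)) / (1/3)
S_10 = 232100/2187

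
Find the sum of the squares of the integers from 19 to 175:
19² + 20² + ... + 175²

Use ∑_{k=1}^{n} k² = n(n+1)(2n+1)/6, then subtract the first 18 terms.
∑_{k=1}^{175} k² = 175×176×351/6 = 1801800
∑_{k=1}^{18} k² = 18×19×37/6 = 2109
∑_{k=19}^{175} k² = 1801800 - 2109 = 1799691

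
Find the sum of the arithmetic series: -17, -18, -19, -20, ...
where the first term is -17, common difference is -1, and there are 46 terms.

Sₙ = n/2 × (first + last)
Last term = a + (n-1)d = -17 + (46-1)×(-1) = -62
S_46 = 46/2 × (-17 + (-62))
S_46 = 46/2 × (-79) = -1817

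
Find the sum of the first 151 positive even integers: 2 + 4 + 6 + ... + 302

Sum of first n even numbers = n(n+1)
= 151×152
= 22952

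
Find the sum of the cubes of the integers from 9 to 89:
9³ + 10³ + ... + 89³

Use ∑_{k=1}^{n} k³ = [n(n+1)/2]², then subtract the first 8 terms.
∑_{k=1}^{89} k³ = [89×90/2]² = 4005² = 16040025
∑_{k=1}^{8} k³ = [8×9/2]² = 36² = 1296
∑_{k=9}^{89} k³ = 16040025 - 1296 = 16038729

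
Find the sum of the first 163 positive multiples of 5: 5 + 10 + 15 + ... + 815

Factor out 5: = 5(1 + 2 + ... + 163) = 5 × n(n+1)/2
= 5 × 163×164/2
= 5 × 13366
= 66830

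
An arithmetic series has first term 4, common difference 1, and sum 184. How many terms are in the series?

Using S = n/2 × [2a + (n-1)d]
184 = n/2 × [2(4) + (n-1)(1)]
184 = n/2 × [8 + 1n - 1]
368 = n × [7 + 1n]
1n² + (7)n - 368 = 0
Discriminant: Δ = (7)² - 4(1)(-368) = 49 + 1472 = 1521
√Δ = 39
n = [-(7) + √Δ] / (2·1) = (-7 + 39) / 2 = 32 / 2 = 16
(The negative root is discarded since n must be a positive integer.)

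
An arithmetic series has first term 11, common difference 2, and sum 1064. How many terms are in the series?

Using S = n/2 × [2a + (n-1)d]
1064 = n/2 × [2(11) + (n-1)(2)]
1064 = n/2 × [22 + 2n - 2]
2128 = n × [20 + 2n]
2n² + (20)n - 2128 = 0
Discriminant: Δ = (20)² - 4(2)(-2128) = 400 + 17024 = 17424
√Δ = 132
n = [-(20) + √Δ] / (2·2) = (-20 + 132) / 4 = 112 / 4 = 28
(The negative root is discarded since n must be a positive integer.)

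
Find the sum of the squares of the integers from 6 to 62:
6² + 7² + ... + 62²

Use ∑_{k=1}^{n} k² = n(n+1)(2n+1)/6, then subtract the first 5 terms.
∑_{k=1}^{62} k² = 62×63×125/6 = 81375
∑_{k=1}^{5} k² = 5×6×11/6 = 55
∑_{k=6}^{62} k² = 81375 - 55 = 81320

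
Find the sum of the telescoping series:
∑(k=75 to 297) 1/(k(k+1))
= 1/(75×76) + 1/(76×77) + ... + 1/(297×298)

Partial fractions: 1/(k(k+1)) = 1/k - 1/(k+1)
The series telescopes:
= (1/75 - 1/76) + (1/76 - 1/77) + ... + (1/297 - 1/298)
= 1/75 - 1/298
= 223/22350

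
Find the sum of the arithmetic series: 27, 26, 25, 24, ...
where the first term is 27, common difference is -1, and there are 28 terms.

Sₙ = n/2 × (first + last)
Last term = a + (n-1)d = 27 + (28-1)×(-1) = 0
S_28 = 28/2 × (27 + 0)
S_28 = 28/2 × 27 = 378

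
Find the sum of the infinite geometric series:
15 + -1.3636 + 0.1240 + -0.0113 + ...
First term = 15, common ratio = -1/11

For |r| < 1, S = a / (1 - r)
S = 15 / (1 - (-1/11))
S = 15 / (12/11)
S = 55/4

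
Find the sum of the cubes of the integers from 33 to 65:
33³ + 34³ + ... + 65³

Use ∑_{k=1}^{n} k³ = [n(n+1)/2]², then subtract the first 32 terms.
∑_{k=1}^{65} k³ = [65×66/2]² = 2145² = 4601025
∑_{k=1}^{32} k³ = [32×33/2]² = 528² = 278784
∑_{k=33}^{65} k³ = 4601025 - 278784 = 4322241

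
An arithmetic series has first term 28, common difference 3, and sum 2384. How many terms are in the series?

Using S = n/2 × [2a + (n-1)d]
2384 = n/2 × [2(28) + (n-1)(3)]
2384 = n/2 × [56 + 3n - 3]
4768 = n × [53 + 3n]
3n² + (53)n - 4768 = 0
Discriminant: Δ = (53)² - 4(3)(-4768) = 2809 + 57216 = 60025
√Δ = 245
n = [-(53) + √Δ] / (2·3) = (-53 + 245) / 6 = 192 / 6 = 32
(The negative root is discarded since n must be a positive integer.)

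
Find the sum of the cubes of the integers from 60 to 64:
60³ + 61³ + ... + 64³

Use ∑_{k=1}^{n} k³ = [n(n+1)/2]², then subtract the first 59 terms.
∑_{k=1}^{64} k³ = [64×65/2]² = 2080² = 4326400
∑_{k=1}^{59} k³ = [59×60/2]² = 1770² = 3132900
∑_{k=60}^{64} k³ = 4326400 - 3132900 = 1193500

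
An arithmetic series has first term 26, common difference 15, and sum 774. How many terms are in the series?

Using S = n/2 × [2a + (n-1)d]
774 = n/2 × [2(26) + (n-1)(15)]
774 = n/2 × [52 + 15n - 15]
1548 = n × [37 + 15n]
15n² + (37)n - 1548 = 0
Discriminant: Δ = (37)² - 4(15)(-1548) = 1369 + 92880 = 94249
√Δ = 307
n = [-(37) + √Δ] / (2·15) = (-37 + 307) / 30 = 270 / 30 = 9
(The negative root is discarded since n must be a positive integer.)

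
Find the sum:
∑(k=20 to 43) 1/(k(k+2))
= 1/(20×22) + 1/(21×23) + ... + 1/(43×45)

Partial fractions: 1/(k(k+2)) = (1/2)[1/k - 1/(k+2)]
Telescoping leaves the first two and last two terms:
= (1/2)[1/20 + 1/21 - 1/44 - 1/45]
= 73/2772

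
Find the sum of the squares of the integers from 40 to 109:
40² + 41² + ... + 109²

Use ∑_{k=1}^{n} k² = n(n+1)(2n+1)/6, then subtract the first 39 terms.
∑_{k=1}^{109} k² = 109×110×219/6 = 437635
∑_{k=1}^{39} k² = 39×40×79/6 = 20540
∑_{k=40}^{109} k² = 437635 - 20540 = 417095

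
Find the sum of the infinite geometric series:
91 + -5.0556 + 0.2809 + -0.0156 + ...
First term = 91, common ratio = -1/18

For |r| < 1, S = a / (1 - r)
S = 91 / (1 - (-1/18))
S = 91 / (19/18)
S = 1638/19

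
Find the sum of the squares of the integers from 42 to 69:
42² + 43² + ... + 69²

Use ∑_{k=1}^{n} k² = n(n+1)(2n+1)/6, then subtract the first 41 terms.
∑_{k=1}^{69} k² = 69×70×139/6 = 111895
∑_{k=1}^{41} k² = 41×42×83/6 = 23821
∑_{k=42}^{69} k² = 111895 - 23821 = 88074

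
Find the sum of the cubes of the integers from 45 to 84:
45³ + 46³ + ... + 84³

Use ∑_{k=1}^{n} k³ = [n(n+1)/2]², then subtract the first 44 terms.
∑_{k=1}^{84} k³ = [84×85/2]² = 3570² = 12744900
∑_{k=1}^{44} k³ = [44×45/2]² = 990² = 980100
∑_{k=45}^{84} k³ = 12744900 - 980100 = 11764800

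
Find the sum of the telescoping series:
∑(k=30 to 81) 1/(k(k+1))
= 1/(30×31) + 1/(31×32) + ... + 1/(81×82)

Partial fractions: 1/(k(k+1)) = 1/k - 1/(k+1)
The series telescopes:
= (1/30 - 1/31) + (1/31 - 1/32) + ... + (1/81 - 1/82)
= 1/30 - 1/82
= 13/615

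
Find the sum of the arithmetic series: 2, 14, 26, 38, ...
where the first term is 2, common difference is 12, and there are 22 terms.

Sₙ = n/2 × (first + last)
Last term = a + (n-1)d = 2 + (22-1)×12 = 254
S_22 = 22/2 × (2 + 254)
S_22 = 22/2 × 256 = 2816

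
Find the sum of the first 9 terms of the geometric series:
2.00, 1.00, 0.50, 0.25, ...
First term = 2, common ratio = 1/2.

Sₙ = a(1 - rⁿ) / (1 - r)
S_9 = 2(1 - (1/2)^9) / (1 - (1/2))
S_9 = 2(1 - (1/512)) / (1/2)
S_9 = 511/128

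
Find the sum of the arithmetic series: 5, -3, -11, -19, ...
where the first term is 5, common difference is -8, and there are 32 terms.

Sₙ = n/2 × (first + last)
Last term = a + (n-1)d = 5 + (32-1)×(-8) = -243
S_32 = 32/2 × (5 + (-243))
S_32 = 32/2 × (-238) = -3808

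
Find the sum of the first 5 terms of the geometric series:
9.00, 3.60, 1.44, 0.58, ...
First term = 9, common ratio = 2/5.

Sₙ = a(1 - rⁿ) / (1 - r)
S_5 = 9(1 - (2/5)^5) / (1 - (2/5))
S_5 = 9(1 - (32/3125)) / (3/5)
S_5 = 9279/625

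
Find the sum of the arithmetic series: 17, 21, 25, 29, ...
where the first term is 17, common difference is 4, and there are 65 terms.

Sₙ = n/2 × (first + last)
Last term = a + (n-1)d = 17 + (65-1)×4 = 273
S_65 = 65/2 × (17 + 273)
S_65 = 65/2 × 290 = 9425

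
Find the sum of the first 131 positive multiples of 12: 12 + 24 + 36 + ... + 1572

Factor out 12: = 12(1 + 2 + ... + 131) = 12 × n(n+1)/2
= 12 × 131×132/2
= 12 × 8646
= 103752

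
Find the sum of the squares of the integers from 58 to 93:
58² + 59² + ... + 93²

Use ∑_{k=1}^{n} k² = n(n+1)(2n+1)/6, then subtract the first 57 terms.
∑_{k=1}^{93} k² = 93×94×187/6 = 272459
∑_{k=1}^{57} k² = 57×58×115/6 = 63365
∑_{k=58}^{93} k² = 272459 - 63365 = 209094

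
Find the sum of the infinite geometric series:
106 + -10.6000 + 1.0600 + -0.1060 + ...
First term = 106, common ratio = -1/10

For |r| < 1, S = a / (1 - r)
S = 106 / (1 - (-1/10))
S = 106 / (11/10)
S = 1060/11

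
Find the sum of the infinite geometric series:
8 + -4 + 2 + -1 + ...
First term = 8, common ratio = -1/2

For |r| < 1, S = a / (1 - r)
S = 8 / (1 - (-1/2))
S = 8 / (3/2)
S = 16/3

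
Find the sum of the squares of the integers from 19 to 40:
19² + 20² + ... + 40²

Use ∑_{k=1}^{n} k² = n(n+1)(2n+1)/6, then subtract the first 18 terms.
∑_{k=1}^{40} k² = 40×41×81/6 = 22140
∑_{k=1}^{18} k² = 18×19×37/6 = 2109
∑_{k=19}^{40} k² = 22140 - 2109 = 20031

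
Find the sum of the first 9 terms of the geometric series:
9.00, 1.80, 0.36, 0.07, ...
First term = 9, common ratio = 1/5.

Sₙ = a(1 - rⁿ) / (1 - r)
S_9 = 9(1 - (1/5)^9) / (1 - (1/5))
S_9 = 9(1 - (1/1953125)) / (4/5)
S_9 = 4394529/390625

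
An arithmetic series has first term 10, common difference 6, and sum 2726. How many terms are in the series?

Using S = n/2 × [2a + (n-1)d]
2726 = n/2 × [2(10) + (n-1)(6)]
2726 = n/2 × [20 + 6n - 6]
5452 = n × [14 + 6n]
6n² + (14)n - 5452 = 0
Discriminant: Δ = (14)² - 4(6)(-5452) = 196 + 130848 = 131044
√Δ = 362
n = [-(14) + √Δ] / (2·6) = (-14 + 362) / 12 = 348 / 12 = 29
(The negative root is discarded since n must be a positive integer.)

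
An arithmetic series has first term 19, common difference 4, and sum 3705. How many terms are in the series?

Using S = n/2 × [2a + (n-1)d]
3705 = n/2 × [2(19) + (n-1)(4)]
3705 = n/2 × [38 + 4n - 4]
7410 = n × [34 + 4n]
4n² + (34)n - 7410 = 0
Discriminant: Δ = (34)² - 4(4)(-7410) = 1156 + 118560 = 119716
√Δ = 346
n = [-(34) + √Δ] / (2·4) = (-34 + 346) / 8 = 312 / 8 = 39
(The negative root is discarded since n must be a positive integer.)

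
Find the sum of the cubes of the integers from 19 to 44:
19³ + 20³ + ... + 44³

Use ∑_{k=1}^{n} k³ = [n(n+1)/2]², then subtract the first 18 terms.
∑_{k=1}^{44} k³ = [44×45/2]² = 990² = 980100
∑_{k=1}^{18} k³ = [18×19/2]² = 171² = 29241
∑_{k=19}^{44} k³ = 980100 - 29241 = 950859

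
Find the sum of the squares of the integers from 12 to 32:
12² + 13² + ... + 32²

Use ∑_{k=1}^{n} k² = n(n+1)(2n+1)/6, then subtract the first 11 terms.
∑_{k=1}^{32} k² = 32×33×65/6 = 11440
∑_{k=1}^{11} k² = 11×12×23/6 = 506
∑_{k=12}^{32} k² = 11440 - 506 = 10934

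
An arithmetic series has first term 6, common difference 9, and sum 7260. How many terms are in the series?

Using S = n/2 × [2a + (n-1)d]
7260 = n/2 × [2(6) + (n-1)(9)]
7260 = n/2 × [12 + 9n - 9]
14520 = n × [3 + 9n]
9n² + (3)n - 14520 = 0
Discriminant: Δ = (3)² - 4(9)(-14520) = 9 + 522720 = 522729
√Δ = 723
n = [-(3) + √Δ] / (2·9) = (-3 + 723) / 18 = 720 / 18 = 40
(The negative root is discarded since n must be a positive integer.)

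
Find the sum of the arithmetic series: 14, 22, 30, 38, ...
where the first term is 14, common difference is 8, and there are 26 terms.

Sₙ = n/2 × (first + last)
Last term = a + (n-1)d = 14 + (26-1)×8 = 214
S_26 = 26/2 × (14 + 214)
S_26 = 26/2 × 228 = 2964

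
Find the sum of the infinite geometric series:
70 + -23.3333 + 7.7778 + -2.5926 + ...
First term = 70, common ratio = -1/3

For |r| < 1, S = a / (1 - r)
S = 70 / (1 - (-1/3))
S = 70 / (4/3)
S = 105/2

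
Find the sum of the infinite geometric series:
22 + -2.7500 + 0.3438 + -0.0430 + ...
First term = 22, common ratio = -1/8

For |r| < 1, S = a / (1 - r)
S = 22 / (1 - (-1/8))
S = 22 / (9/8)
S = 176/9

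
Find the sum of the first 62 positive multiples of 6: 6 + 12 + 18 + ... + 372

Factor out 6: = 6(1 + 2 + ... + 62) = 6 × n(n+1)/2
= 6 × 62×63/2
= 6 × 1953
= 11718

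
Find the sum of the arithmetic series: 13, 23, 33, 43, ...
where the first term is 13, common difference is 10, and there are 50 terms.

Sₙ = n/2 × (first + last)
Last term = a + (n-1)d = 13 + (50-1)×10 = 503
S_50 = 50/2 × (13 + 503)
S_50 = 50/2 × 516 = 12900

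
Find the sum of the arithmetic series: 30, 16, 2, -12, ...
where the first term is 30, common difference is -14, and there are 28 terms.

Sₙ = n/2 × (first + last)
Last term = a + (n-1)d = 30 + (28-1)×(-14) = -348
S_28 = 28/2 × (30 + (-348))
S_28 = 28/2 × (-318) = -4452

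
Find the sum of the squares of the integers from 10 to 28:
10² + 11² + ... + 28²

Use ∑_{k=1}^{n} k² = n(n+1)(2n+1)/6, then subtract the first 9 terms.
∑_{k=1}^{28} k² = 28×29×57/6 = 7714
∑_{k=1}^{9} k² = 9×10×19/6 = 285
∑_{k=10}^{28} k² = 7714 - 285 = 7429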